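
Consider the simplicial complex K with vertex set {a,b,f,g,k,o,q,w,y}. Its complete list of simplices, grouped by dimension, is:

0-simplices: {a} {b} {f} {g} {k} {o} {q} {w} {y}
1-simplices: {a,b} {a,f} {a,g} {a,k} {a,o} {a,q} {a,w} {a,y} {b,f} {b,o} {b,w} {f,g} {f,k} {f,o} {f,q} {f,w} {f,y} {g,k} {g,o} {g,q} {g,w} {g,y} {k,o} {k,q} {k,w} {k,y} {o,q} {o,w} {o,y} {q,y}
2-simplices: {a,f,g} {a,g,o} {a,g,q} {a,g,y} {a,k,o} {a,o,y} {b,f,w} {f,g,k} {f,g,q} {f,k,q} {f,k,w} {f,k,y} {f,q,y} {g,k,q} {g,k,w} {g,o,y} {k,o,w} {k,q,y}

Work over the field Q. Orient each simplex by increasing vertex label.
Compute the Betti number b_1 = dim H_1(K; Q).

n_0=9 n_1=30 n_2=18  [Q]
∂1: piv[ab,af,ag,ak,ao,aq,aw,ay] rk=8  ker:bf,bo,bw,fg,fk,fo,fq,fw,fy,gk,go,gq,gw,gy,ko,kq,kw,ky,oq,ow,oy,qy
∂2: piv[afg,ago,agq,agy,ako,aoy,bfw,fgk,fgq,fkq,fkw,fky,fqy,gkw,kow] rk=15  ker:gkq,goy,kqy
b_1=(30−8)−15=7

b_1=7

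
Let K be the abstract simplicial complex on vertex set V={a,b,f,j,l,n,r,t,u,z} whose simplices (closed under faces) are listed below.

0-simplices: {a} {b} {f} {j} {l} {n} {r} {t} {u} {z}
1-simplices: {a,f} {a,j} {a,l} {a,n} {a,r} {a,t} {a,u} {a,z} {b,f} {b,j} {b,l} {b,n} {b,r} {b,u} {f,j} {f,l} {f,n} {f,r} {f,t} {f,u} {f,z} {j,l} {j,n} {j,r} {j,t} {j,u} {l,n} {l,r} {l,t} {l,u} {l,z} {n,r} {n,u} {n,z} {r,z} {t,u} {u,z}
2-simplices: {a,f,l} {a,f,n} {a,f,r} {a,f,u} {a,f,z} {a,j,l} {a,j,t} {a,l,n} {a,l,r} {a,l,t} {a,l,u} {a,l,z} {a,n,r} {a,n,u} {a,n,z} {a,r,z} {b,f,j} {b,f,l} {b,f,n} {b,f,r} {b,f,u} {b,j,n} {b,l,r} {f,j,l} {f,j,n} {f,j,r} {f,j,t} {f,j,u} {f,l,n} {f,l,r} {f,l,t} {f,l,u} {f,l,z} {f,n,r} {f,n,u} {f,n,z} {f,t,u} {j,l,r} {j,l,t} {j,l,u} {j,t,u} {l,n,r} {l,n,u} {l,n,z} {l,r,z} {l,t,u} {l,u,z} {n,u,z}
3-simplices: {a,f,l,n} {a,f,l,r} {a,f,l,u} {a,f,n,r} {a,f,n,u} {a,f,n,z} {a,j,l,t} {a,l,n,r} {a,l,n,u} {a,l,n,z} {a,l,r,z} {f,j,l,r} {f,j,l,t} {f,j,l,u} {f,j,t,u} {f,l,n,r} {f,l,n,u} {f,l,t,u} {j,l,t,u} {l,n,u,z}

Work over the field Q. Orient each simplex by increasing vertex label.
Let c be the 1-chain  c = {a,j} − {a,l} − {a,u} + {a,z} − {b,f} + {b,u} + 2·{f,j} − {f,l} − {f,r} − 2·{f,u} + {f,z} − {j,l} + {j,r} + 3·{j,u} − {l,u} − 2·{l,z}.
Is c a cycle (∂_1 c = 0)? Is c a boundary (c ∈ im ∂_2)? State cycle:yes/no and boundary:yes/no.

n_0=10 n_1=37 n_2=48 n_3=20  [Q]
∂1: piv[af,aj,al,an,ar,at,au,az,bf] rk=9  ker:bj,bl,bn,br,bu,fj,fl,fn,fr,ft,fu,fz,jl,jn,jr,jt,ju,ln,lr,lt,lu,lz,nr,nu,nz,rz,tu,uz
∂2: piv[afl,afn,afr,afu,afz,ajl,ajt,aln,alr,alt,alu,alz,anr,anu,anz,arz,bfj,bfl,bfn,bfr,bfu,bjn,fjl,fjr,fjt,fju,ftu,luz] rk=28  ker:blr,fjn,fln,flr,flt,flu,flz,fnr,fnu,fnz,jlr,jlt,jlu,jtu,lnr,lnu,lnz,lrz,ltu,nuz
∂3: piv[afln,aflr,aflu,afnr,afnu,afnz,ajlt,alnr,alnu,alnz,alrz,fjlr,fjlt,fjlu,fjtu,fltu,lnuz] rk=17  ker:flnr,flnu,jltu
∂1c = 0
c vs im∂2: reduces to 0 ⇒ boundary

cycle:yes boundary:yes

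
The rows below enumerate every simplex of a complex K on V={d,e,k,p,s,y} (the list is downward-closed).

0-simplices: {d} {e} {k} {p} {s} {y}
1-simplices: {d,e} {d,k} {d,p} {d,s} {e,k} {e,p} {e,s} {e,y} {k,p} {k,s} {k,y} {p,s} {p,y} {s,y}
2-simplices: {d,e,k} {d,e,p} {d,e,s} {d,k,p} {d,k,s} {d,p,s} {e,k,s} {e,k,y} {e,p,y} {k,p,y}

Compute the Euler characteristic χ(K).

χ(K)=2

n_0=6 n_1=14 n_2=10
χ=+6−14+10=2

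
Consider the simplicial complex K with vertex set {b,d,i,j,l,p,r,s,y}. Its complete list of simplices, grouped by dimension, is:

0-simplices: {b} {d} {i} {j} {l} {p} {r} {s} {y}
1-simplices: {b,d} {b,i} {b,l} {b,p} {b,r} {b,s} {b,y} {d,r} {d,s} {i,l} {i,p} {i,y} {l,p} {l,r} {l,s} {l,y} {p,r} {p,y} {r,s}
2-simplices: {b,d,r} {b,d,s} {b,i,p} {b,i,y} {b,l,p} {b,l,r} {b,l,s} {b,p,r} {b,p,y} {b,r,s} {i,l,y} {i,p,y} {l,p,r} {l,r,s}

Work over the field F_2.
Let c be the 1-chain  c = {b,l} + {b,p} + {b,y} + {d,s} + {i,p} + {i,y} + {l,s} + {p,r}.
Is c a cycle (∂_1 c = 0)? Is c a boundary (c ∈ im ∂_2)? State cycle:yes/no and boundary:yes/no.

cycle:no boundary:no

n_0=9 n_1=19 n_2=14  [Z2]
∂1: piv[bd,bi,bl,bp,br,bs,by] rk=7  ker:dr,ds,il,ip,iy,lp,lr,ls,ly,pr,py,rs
∂2: piv[bdr,bds,bip,biy,blp,blr,bls,bpr,bpy,brs,ily] rk=11  ker:ipy,lpr,lrs
∂1c = {b} + {d} + {p} + {r}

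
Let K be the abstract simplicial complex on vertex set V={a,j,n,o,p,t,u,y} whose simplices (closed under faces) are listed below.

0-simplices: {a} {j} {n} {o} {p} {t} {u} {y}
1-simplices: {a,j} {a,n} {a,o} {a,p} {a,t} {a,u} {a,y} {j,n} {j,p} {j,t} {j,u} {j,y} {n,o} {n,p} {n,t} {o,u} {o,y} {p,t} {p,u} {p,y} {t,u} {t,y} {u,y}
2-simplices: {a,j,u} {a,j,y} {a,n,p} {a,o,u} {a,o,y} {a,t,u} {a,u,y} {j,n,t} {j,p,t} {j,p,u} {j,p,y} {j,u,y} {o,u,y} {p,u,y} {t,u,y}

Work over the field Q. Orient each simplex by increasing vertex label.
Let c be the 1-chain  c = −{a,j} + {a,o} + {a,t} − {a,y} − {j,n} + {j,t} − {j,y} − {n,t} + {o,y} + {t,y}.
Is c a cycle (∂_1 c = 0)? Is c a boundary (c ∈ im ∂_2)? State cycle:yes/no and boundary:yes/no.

cycle:yes boundary:yes

n_0=8 n_1=23 n_2=15  [Q]
∂1: piv[aj,an,ao,ap,at,au,ay] rk=7  ker:jn,jp,jt,ju,jy,no,np,nt,ou,oy,pt,pu,py,tu,ty,uy
∂2: piv[aju,ajy,anp,aou,aoy,atu,auy,jnt,jpt,jpu,jpy,tuy] rk=12  ker:juy,ouy,puy
∂1c = 0
c vs im∂2: reduces to 0 ⇒ boundary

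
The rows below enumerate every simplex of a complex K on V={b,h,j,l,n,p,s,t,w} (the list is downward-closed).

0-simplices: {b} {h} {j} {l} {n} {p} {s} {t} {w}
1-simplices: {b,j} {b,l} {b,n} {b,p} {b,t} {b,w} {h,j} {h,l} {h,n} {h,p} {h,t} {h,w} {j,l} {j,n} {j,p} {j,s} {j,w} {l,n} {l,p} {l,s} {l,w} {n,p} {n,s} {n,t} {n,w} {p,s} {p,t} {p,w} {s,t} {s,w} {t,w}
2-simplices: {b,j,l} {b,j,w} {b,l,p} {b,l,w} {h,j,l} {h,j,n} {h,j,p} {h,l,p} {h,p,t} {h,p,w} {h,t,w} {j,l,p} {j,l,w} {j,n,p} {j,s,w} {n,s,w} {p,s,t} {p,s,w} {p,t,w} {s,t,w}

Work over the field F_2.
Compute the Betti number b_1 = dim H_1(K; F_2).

b_1=7

n_0=9 n_1=31 n_2=20  [Z2]
∂1: piv[bj,bl,bn,bp,bt,bw,hj,js] rk=8  ker:hl,hn,hp,ht,hw,jl,jn,jp,jw,ln,lp,ls,lw,np,ns,nt,nw,ps,pt,pw,st,sw,tw
∂2: piv[bjl,bjw,blp,blw,hjl,hjn,hjp,hlp,hpt,hpw,htw,jnp,jsw,nsw,pst,psw] rk=16  ker:jlp,jlw,ptw,stw
b_1=(31−8)−16=7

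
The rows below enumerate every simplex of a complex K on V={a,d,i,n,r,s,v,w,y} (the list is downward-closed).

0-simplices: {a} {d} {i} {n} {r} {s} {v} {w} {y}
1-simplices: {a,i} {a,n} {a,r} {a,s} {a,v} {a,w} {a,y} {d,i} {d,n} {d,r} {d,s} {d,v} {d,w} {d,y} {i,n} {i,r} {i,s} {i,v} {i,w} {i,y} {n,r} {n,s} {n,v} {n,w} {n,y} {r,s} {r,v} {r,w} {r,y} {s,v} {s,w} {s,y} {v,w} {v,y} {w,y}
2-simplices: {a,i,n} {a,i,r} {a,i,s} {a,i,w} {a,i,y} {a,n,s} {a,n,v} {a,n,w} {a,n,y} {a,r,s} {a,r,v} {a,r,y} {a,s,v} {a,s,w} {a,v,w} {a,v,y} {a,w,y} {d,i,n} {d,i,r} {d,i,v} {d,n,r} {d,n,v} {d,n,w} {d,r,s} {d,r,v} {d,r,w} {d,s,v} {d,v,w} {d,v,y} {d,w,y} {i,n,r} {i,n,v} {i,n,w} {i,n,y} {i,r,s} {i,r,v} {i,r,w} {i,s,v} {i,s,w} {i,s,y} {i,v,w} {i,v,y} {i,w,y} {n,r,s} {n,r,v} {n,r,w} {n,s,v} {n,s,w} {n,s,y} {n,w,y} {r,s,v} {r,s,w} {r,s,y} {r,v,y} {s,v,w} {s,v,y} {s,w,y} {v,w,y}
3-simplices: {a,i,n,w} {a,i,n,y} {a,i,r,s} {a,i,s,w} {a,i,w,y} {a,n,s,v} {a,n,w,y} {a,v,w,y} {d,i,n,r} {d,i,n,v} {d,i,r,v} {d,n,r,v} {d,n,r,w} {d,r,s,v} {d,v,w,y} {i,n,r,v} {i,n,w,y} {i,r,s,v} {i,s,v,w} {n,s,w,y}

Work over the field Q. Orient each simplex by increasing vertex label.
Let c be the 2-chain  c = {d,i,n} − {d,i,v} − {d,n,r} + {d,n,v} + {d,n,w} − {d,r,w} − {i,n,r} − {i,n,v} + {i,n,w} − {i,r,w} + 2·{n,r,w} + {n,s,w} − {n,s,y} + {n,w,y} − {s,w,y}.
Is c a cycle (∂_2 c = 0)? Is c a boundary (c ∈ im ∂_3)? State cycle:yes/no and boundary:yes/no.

cycle:yes boundary:no

n_0=9 n_1=35 n_2=58 n_3=20  [Q]
∂1: piv[ai,an,ar,as,av,aw,ay,di] rk=8  ker:dn,dr,ds,dv,dw,dy,in,ir,is,iv,iw,iy,nr,ns,nv,nw,ny,rs,rv,rw,ry,sv,sw,sy,vw,vy,wy
∂2: piv[ain,air,ais,aiw,aiy,ans,anv,anw,any,ars,arv,ary,asv,asw,avw,avy,awy,din,dir,div,dnr,dnv,dnw,drs,drw,dvy,isy] rk=27  ker:drv,dsv,dvw,dwy,inr,inv,inw,iny,irs,irv,irw,isv,isw,ivw,ivy,iwy,nrs,nrv,nrw,nsv,nsw,nsy,nwy,rsv,rsw,rsy,rvy,svw,svy,swy,vwy
∂3: piv[ainw,ainy,airs,aisw,aiwy,ansv,anwy,avwy,dinr,dinv,dirv,dnrv,dnrw,drsv,dvwy,irsv,isvw,nswy] rk=18  ker:inrv,inwy
∂2c = 0
c vs im∂3: residual ≠ 0 ⇒ not boundary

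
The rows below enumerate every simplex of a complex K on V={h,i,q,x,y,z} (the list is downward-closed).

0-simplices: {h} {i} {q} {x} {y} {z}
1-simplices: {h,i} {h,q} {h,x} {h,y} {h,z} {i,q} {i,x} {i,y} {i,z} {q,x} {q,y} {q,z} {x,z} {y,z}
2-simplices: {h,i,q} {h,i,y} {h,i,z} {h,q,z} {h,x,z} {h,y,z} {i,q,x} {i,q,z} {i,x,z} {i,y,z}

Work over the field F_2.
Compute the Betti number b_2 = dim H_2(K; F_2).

b_2=2

n_0=6 n_1=14 n_2=10  [Z2]
∂1: piv[hi,hq,hx,hy,hz] rk=5  ker:iq,ix,iy,iz,qx,qy,qz,xz,yz
∂2: piv[hiq,hiy,hiz,hqz,hxz,hyz,iqx,ixz] rk=8  ker:iqz,iyz
b_2=(10−8)−0=2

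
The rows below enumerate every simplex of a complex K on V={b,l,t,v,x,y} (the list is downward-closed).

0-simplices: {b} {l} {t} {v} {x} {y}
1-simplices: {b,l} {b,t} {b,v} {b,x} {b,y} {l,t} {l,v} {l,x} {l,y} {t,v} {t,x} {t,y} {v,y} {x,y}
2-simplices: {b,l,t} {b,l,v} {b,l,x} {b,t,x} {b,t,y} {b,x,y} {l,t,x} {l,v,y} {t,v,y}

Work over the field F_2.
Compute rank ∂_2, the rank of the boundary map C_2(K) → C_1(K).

rank∂_2=8

n_0=6 n_1=14 n_2=9  [Z2]
∂1: piv[bl,bt,bv,bx,by] rk=5  ker:lt,lv,lx,ly,tv,tx,ty,vy,xy
∂2: piv[blt,blv,blx,btx,bty,bxy,lvy,tvy] rk=8  ker:ltx
rk∂_2=8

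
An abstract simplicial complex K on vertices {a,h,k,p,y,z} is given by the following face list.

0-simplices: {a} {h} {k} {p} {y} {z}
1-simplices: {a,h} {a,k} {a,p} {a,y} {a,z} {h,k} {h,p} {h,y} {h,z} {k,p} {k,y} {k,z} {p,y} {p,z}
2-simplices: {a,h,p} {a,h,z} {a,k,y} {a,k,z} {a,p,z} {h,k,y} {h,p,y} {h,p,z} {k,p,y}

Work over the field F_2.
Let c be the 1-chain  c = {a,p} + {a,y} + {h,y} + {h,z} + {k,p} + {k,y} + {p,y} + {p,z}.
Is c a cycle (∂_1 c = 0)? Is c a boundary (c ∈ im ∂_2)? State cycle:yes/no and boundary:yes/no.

cycle:yes boundary:no

n_0=6 n_1=14 n_2=9  [Z2]
∂1: piv[ah,ak,ap,ay,az] rk=5  ker:hk,hp,hy,hz,kp,ky,kz,py,pz
∂2: piv[ahp,ahz,aky,akz,apz,hky,hpy,kpy] rk=8  ker:hpz
∂1c = 0
c vs im∂2: residual ≠ 0 ⇒ not boundary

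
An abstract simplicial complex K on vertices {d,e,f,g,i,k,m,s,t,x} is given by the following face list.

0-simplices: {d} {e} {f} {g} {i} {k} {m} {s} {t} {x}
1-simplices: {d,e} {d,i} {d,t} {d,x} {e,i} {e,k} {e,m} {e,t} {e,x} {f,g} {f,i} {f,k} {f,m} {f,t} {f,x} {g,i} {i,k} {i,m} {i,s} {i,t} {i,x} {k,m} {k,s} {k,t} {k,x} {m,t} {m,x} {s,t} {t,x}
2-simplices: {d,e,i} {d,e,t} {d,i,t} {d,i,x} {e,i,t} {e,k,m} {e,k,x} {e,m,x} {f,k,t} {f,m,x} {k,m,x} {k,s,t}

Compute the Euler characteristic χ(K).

χ(K)=-7

n_0=10 n_1=29 n_2=12
χ=+10−29+12=-7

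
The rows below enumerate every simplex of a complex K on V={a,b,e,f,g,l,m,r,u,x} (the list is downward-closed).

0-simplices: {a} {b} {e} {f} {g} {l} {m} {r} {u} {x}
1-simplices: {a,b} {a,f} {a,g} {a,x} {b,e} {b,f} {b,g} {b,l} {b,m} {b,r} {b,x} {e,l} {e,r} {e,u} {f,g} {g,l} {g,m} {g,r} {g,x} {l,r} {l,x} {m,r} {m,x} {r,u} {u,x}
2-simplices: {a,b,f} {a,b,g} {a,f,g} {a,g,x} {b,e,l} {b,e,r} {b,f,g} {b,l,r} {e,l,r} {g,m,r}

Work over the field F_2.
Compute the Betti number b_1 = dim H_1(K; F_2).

n_0=10 n_1=25 n_2=10  [Z2]
∂1: piv[ab,af,ag,ax,be,bl,bm,br,eu] rk=9  ker:bf,bg,bx,el,er,fg,gl,gm,gr,gx,lr,lx,mr,mx,ru,ux
∂2: piv[abf,abg,afg,agx,bel,ber,blr,gmr] rk=8  ker:bfg,elr
b_1=(25−9)−8=8

b_1=8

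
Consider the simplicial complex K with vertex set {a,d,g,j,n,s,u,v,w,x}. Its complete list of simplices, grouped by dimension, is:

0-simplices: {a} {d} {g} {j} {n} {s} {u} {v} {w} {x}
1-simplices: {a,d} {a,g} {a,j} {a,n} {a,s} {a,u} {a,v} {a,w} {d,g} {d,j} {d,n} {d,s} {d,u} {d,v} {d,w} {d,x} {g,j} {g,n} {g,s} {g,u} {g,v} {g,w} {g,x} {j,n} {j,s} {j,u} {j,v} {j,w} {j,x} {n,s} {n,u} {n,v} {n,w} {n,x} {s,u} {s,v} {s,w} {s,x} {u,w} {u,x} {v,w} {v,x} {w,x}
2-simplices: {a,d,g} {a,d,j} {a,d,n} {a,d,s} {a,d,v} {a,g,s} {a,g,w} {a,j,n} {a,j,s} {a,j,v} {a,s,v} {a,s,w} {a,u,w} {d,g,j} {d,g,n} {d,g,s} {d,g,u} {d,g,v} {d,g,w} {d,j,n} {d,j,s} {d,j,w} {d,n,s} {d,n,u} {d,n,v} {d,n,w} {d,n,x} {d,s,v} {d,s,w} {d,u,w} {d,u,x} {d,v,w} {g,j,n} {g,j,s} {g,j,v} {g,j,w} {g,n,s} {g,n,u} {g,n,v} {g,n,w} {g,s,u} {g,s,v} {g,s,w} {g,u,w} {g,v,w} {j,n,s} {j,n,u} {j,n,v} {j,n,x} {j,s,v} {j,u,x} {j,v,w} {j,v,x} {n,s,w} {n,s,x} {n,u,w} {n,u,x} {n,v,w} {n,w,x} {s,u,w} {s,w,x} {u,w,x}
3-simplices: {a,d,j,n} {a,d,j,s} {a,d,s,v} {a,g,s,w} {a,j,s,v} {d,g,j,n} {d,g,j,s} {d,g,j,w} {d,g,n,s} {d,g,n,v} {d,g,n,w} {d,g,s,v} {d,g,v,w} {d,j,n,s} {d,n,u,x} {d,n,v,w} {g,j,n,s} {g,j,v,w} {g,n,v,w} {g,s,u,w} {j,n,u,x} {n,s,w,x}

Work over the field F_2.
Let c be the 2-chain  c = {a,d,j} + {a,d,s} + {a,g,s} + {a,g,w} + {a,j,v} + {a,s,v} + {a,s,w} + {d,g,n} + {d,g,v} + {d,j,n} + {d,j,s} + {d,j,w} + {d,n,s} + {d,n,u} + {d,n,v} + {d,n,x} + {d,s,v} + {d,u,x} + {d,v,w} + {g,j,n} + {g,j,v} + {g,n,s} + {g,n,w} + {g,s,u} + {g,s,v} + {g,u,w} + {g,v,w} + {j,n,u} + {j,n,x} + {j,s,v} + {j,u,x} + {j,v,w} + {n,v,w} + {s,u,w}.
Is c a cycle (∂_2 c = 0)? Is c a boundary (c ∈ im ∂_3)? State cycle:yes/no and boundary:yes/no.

n_0=10 n_1=43 n_2=62 n_3=22  [Z2]
∂1: piv[ad,ag,aj,an,as,au,av,aw,dx] rk=9  ker:dg,dj,dn,ds,du,dv,dw,gj,gn,gs,gu,gv,gw,gx,jn,js,ju,jv,jw,jx,ns,nu,nv,nw,nx,su,sv,sw,sx,uw,ux,vw,vx,wx
∂2: piv[adg,adj,adn,ads,adv,ags,agw,ajn,ajs,ajv,asv,asw,auw,dgj,dgn,dgu,dgv,dgw,djw,dns,dnu,dnv,dnw,dnx,duw,dux,dvw,gsu,jnu,jnx,jvx,nsx,nwx] rk=33  ker:dgs,djn,djs,dsv,dsw,gjn,gjs,gjv,gjw,gns,gnu,gnv,gnw,gsv,gsw,guw,gvw,jns,jnv,jsv,jux,jvw,nsw,nuw,nux,nvw,suw,swx,uwx
∂3: piv[adjn,adjs,adsv,agsw,ajsv,dgjn,dgjs,dgjw,dgns,dgnv,dgnw,dgsv,dgvw,djns,dnux,dnvw,gjvw,gsuw,jnux,nswx] rk=20  ker:gjns,gnvw
∂2c = 0
c vs im∂3: reduces to 0 ⇒ boundary

cycle:yes boundary:yes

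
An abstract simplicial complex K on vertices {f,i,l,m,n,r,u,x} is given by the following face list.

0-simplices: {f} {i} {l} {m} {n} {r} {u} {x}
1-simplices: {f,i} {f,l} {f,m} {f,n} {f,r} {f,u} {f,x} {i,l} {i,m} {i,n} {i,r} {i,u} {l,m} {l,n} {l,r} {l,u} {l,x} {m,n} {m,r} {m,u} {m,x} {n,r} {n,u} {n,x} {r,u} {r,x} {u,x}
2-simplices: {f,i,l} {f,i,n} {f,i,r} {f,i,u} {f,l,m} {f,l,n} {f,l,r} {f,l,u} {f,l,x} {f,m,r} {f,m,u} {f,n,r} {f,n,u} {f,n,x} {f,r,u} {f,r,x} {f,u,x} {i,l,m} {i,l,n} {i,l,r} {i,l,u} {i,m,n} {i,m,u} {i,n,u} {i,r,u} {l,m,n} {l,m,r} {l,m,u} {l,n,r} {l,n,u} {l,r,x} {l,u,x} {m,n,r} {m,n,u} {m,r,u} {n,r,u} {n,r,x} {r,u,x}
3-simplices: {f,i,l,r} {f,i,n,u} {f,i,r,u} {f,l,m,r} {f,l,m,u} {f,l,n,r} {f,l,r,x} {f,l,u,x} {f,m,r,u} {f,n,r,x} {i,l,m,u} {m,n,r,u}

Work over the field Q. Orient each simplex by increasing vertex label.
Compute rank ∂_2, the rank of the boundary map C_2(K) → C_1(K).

n_0=8 n_1=27 n_2=38 n_3=12  [Q]
∂1: piv[fi,fl,fm,fn,fr,fu,fx] rk=7  ker:il,im,in,ir,iu,lm,ln,lr,lu,lx,mn,mr,mu,mx,nr,nu,nx,ru,rx,ux
∂2: piv[fil,fin,fir,fiu,flm,fln,flr,flu,flx,fmr,fmu,fnr,fnu,fnx,fru,frx,fux,ilm,imn] rk=19  ker:iln,ilr,ilu,imu,inu,iru,lmn,lmr,lmu,lnr,lnu,lrx,lux,mnr,mnu,mru,nru,nrx,rux
∂3: piv[filr,finu,firu,flmr,flmu,flnr,flrx,flux,fmru,fnrx,ilmu,mnru] rk=12
rk∂_2=19

rank∂_2=19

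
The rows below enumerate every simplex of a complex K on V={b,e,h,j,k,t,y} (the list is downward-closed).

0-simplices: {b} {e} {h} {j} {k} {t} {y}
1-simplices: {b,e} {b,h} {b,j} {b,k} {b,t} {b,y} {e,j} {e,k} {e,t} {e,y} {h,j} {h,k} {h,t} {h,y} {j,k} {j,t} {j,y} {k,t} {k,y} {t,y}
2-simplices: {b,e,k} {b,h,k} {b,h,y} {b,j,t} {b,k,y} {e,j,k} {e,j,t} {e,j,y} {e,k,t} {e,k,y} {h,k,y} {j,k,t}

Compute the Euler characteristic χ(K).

n_0=7 n_1=20 n_2=12
χ=+7−20+12=-1

χ(K)=-1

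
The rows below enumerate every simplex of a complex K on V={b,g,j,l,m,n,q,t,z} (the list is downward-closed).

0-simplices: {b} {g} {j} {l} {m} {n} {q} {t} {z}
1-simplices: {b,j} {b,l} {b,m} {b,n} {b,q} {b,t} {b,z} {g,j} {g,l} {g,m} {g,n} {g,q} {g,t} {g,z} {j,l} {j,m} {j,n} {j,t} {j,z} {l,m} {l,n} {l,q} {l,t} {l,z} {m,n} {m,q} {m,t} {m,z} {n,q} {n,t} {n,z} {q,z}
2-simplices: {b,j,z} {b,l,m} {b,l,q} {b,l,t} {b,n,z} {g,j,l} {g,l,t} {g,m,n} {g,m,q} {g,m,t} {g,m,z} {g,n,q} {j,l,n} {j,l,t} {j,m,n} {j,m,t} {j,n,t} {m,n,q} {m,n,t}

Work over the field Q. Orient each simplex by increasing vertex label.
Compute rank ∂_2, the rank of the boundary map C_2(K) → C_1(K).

n_0=9 n_1=32 n_2=19  [Q]
∂1: piv[bj,bl,bm,bn,bq,bt,bz,gj] rk=8  ker:gl,gm,gn,gq,gt,gz,jl,jm,jn,jt,jz,lm,ln,lq,lt,lz,mn,mq,mt,mz,nq,nt,nz,qz
∂2: piv[bjz,blm,blq,blt,bnz,gjl,glt,gmn,gmq,gmt,gmz,gnq,jln,jlt,jmn,jmt,jnt] rk=17  ker:mnq,mnt
rk∂_2=17

rank∂_2=17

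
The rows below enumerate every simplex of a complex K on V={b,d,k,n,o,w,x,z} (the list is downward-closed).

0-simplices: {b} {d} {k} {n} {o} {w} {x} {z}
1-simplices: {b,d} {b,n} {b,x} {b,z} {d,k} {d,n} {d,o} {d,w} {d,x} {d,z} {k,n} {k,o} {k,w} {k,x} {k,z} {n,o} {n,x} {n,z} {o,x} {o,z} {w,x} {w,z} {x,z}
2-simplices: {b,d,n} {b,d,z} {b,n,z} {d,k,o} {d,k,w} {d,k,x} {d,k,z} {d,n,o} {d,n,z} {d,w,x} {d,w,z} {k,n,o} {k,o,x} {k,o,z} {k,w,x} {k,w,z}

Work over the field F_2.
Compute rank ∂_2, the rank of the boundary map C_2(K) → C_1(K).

n_0=8 n_1=23 n_2=16  [Z2]
∂1: piv[bd,bn,bx,bz,dk,do,dw] rk=7  ker:dn,dx,dz,kn,ko,kw,kx,kz,no,nx,nz,ox,oz,wx,wz,xz
∂2: piv[bdn,bdz,bnz,dko,dkw,dkx,dkz,dno,dwx,dwz,kno,kox,koz] rk=13  ker:dnz,kwx,kwz
rk∂_2=13

rank∂_2=13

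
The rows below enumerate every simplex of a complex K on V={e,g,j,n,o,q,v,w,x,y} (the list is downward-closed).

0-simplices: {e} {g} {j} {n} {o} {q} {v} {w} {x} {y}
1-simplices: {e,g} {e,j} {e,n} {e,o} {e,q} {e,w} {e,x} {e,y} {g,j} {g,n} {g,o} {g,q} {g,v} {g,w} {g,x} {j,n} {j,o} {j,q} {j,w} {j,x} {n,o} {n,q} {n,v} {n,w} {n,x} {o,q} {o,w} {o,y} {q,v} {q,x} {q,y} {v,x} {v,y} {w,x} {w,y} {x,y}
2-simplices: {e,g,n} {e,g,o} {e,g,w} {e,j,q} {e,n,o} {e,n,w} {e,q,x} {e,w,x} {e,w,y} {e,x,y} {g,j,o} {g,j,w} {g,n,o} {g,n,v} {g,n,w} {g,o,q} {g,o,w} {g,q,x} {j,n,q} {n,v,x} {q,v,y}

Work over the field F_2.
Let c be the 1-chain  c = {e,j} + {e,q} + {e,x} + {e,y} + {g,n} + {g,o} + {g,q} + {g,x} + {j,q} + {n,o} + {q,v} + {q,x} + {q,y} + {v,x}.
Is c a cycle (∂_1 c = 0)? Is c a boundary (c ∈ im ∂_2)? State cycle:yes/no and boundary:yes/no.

cycle:yes boundary:no

n_0=10 n_1=36 n_2=21  [Z2]
∂1: piv[eg,ej,en,eo,eq,ew,ex,ey,gv] rk=9  ker:gj,gn,go,gq,gw,gx,jn,jo,jq,jw,jx,no,nq,nv,nw,nx,oq,ow,oy,qv,qx,qy,vx,vy,wx,wy,xy
∂2: piv[egn,ego,egw,ejq,eno,enw,eqx,ewx,ewy,exy,gjo,gjw,gnv,goq,gow,gqx,jnq,nvx,qvy] rk=19  ker:gno,gnw
∂1c = 0
c vs im∂2: residual ≠ 0 ⇒ not boundary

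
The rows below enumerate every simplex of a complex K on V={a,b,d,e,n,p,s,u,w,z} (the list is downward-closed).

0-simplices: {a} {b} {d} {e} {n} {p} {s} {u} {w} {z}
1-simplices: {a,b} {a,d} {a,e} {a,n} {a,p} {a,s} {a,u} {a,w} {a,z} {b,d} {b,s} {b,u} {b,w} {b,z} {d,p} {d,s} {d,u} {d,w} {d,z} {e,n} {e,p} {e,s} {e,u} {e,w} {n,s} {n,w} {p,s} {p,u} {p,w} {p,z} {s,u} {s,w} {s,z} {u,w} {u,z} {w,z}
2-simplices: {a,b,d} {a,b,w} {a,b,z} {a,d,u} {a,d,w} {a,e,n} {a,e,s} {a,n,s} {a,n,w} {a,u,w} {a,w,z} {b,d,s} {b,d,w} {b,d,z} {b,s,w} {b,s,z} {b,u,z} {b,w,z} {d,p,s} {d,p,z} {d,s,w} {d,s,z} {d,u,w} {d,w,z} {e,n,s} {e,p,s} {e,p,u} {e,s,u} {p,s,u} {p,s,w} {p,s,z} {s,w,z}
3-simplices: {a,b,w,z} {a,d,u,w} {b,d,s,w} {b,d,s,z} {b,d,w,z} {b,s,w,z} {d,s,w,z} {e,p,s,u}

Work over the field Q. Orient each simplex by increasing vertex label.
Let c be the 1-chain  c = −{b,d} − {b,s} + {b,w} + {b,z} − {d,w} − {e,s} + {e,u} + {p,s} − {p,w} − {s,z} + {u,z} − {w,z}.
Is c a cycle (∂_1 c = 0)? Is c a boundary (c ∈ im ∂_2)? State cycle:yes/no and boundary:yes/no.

cycle:yes boundary:no

n_0=10 n_1=36 n_2=32 n_3=8  [Q]
∂1: piv[ab,ad,ae,an,ap,as,au,aw,az] rk=9  ker:bd,bs,bu,bw,bz,dp,ds,du,dw,dz,en,ep,es,eu,ew,ns,nw,ps,pu,pw,pz,su,sw,sz,uw,uz,wz
∂2: piv[abd,abw,abz,adu,adw,aen,aes,ans,anw,auw,awz,bds,bdz,bsw,bsz,buz,dps,dpz,eps,epu,esu,psw] rk=22  ker:bdw,bwz,dsw,dsz,duw,dwz,ens,psu,psz,swz
∂3: piv[abwz,aduw,bdsw,bdsz,bdwz,bswz,epsu] rk=7  ker:dswz
∂1c = 0
c vs im∂2: residual ≠ 0 ⇒ not boundary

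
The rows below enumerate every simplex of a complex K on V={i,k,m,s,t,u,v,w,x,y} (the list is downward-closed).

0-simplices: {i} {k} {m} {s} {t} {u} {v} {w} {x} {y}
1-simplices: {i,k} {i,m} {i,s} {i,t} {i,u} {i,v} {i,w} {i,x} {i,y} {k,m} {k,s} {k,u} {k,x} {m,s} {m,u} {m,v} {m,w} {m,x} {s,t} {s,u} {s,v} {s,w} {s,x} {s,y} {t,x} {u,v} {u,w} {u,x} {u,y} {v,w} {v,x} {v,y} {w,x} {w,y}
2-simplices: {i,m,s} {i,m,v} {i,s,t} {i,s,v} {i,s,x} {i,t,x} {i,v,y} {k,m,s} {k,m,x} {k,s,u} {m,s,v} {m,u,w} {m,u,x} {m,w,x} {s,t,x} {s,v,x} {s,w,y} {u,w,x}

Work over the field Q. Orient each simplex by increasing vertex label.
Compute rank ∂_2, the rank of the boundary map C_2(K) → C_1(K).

rank∂_2=15

n_0=10 n_1=34 n_2=18  [Q]
∂1: piv[ik,im,is,it,iu,iv,iw,ix,iy] rk=9  ker:km,ks,ku,kx,ms,mu,mv,mw,mx,st,su,sv,sw,sx,sy,tx,uv,uw,ux,uy,vw,vx,vy,wx,wy
∂2: piv[ims,imv,ist,isv,isx,itx,ivy,kms,kmx,ksu,muw,mux,mwx,svx,swy] rk=15  ker:msv,stx,uwx
rk∂_2=15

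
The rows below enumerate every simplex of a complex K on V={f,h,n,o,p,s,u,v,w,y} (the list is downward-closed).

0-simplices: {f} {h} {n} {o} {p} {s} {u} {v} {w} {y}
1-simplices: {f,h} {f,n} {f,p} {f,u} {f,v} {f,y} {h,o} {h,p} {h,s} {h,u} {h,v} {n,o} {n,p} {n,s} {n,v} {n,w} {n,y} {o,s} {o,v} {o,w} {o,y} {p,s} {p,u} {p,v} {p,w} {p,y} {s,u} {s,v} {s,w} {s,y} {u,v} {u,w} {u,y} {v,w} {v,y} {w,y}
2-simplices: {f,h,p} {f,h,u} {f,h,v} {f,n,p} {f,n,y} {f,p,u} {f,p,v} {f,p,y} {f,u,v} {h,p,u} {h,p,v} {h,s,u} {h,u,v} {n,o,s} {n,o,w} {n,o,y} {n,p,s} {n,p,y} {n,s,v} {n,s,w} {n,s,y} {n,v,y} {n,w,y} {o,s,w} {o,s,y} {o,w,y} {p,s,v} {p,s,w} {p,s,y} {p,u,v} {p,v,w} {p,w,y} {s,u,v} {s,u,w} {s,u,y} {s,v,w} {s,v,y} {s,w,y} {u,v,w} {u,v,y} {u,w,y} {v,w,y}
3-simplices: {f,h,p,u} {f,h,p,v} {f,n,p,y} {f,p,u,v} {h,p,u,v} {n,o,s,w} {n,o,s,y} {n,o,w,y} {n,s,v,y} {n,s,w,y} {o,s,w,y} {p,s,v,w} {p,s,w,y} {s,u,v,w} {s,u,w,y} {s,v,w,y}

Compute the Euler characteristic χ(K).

n_0=10 n_1=36 n_2=42 n_3=16
χ=+10−36+42−16=0

χ(K)=0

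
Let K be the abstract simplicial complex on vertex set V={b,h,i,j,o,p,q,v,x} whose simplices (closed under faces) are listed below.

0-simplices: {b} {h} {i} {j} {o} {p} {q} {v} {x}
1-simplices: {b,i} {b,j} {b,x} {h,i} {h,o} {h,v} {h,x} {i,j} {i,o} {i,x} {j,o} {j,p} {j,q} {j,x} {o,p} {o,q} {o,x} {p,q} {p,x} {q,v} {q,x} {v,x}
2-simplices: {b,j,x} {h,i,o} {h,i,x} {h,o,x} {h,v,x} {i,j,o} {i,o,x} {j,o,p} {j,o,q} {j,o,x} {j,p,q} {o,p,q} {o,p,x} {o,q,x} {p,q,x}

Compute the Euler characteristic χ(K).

n_0=9 n_1=22 n_2=15
χ=+9−22+15=2

χ(K)=2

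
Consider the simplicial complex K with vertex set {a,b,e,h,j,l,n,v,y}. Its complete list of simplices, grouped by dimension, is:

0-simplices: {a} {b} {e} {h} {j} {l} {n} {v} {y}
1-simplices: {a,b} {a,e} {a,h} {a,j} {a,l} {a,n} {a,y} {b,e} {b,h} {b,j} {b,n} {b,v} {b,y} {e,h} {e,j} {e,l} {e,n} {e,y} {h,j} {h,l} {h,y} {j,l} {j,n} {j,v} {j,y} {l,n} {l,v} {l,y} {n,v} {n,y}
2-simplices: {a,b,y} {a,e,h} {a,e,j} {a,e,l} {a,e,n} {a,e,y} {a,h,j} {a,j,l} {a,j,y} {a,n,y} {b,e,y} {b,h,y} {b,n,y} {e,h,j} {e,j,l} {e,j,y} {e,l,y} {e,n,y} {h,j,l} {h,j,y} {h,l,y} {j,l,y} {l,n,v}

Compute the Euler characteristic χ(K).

χ(K)=2

n_0=9 n_1=30 n_2=23
χ=+9−30+23=2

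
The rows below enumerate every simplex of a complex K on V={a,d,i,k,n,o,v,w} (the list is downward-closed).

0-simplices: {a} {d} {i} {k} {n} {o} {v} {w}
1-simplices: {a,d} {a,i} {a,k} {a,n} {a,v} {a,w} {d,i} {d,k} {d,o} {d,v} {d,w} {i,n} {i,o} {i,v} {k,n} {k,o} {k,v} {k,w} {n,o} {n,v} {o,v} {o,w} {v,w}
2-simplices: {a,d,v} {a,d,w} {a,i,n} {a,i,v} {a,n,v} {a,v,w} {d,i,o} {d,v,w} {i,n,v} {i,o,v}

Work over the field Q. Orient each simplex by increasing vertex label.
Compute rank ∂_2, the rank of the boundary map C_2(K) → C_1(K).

rank∂_2=8

n_0=8 n_1=23 n_2=10  [Q]
∂1: piv[ad,ai,ak,an,av,aw,do] rk=7  ker:di,dk,dv,dw,in,io,iv,kn,ko,kv,kw,no,nv,ov,ow,vw
∂2: piv[adv,adw,ain,aiv,anv,avw,dio,iov] rk=8  ker:dvw,inv
rk∂_2=8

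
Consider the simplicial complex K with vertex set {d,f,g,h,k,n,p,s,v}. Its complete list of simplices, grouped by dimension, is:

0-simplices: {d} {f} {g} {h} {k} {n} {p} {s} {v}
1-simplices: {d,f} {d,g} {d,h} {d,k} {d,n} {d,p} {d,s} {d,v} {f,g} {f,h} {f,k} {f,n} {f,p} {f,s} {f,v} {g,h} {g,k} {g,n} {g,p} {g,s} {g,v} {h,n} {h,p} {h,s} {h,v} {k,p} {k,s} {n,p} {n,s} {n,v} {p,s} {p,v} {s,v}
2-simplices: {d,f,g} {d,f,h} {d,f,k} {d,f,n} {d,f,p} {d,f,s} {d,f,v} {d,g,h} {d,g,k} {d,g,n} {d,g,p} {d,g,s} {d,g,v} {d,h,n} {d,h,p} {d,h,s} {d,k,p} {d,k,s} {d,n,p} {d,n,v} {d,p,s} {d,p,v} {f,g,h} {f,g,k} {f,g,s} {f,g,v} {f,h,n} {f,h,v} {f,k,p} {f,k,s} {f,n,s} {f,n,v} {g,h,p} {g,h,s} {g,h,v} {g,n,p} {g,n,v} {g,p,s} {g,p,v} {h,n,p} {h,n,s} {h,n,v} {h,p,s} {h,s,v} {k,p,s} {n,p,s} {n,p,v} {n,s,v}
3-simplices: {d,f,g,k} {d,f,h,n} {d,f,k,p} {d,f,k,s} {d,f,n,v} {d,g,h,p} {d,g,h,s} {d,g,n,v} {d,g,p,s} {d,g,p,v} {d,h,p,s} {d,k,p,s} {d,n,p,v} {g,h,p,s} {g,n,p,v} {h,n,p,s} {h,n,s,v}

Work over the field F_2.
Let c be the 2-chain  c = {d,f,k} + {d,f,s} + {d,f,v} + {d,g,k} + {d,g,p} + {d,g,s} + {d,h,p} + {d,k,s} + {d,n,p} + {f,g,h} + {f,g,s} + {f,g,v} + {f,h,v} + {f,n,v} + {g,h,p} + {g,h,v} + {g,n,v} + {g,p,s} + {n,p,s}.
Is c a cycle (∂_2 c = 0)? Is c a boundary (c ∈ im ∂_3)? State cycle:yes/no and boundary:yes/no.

cycle:no boundary:no

n_0=9 n_1=33 n_2=48 n_3=17  [Z2]
∂1: piv[df,dg,dh,dk,dn,dp,ds,dv] rk=8  ker:fg,fh,fk,fn,fp,fs,fv,gh,gk,gn,gp,gs,gv,hn,hp,hs,hv,kp,ks,np,ns,nv,ps,pv,sv
∂2: piv[dfg,dfh,dfk,dfn,dfp,dfs,dfv,dgh,dgk,dgn,dgp,dgs,dgv,dhn,dhp,dhs,dkp,dks,dnp,dnv,dps,dpv,fhv,fns,hsv] rk=25  ker:fgh,fgk,fgs,fgv,fhn,fkp,fks,fnv,ghp,ghs,ghv,gnp,gnv,gps,gpv,hnp,hns,hnv,hps,kps,nps,npv,nsv
∂3: piv[dfgk,dfhn,dfkp,dfks,dfnv,dghp,dghs,dgnv,dgps,dgpv,dhps,dkps,dnpv,gnpv,hnps,hnsv] rk=16  ker:ghps
∂2c = {d,f} + {d,g} + {d,h} + {d,k} + {d,n} + {d,p} + {d,s} + {d,v} + {f,g} + {f,k} + {f,n} + {g,h} + {g,k} + {g,n} + {g,p} + {g,s} + {g,v} + {k,s} + {n,s}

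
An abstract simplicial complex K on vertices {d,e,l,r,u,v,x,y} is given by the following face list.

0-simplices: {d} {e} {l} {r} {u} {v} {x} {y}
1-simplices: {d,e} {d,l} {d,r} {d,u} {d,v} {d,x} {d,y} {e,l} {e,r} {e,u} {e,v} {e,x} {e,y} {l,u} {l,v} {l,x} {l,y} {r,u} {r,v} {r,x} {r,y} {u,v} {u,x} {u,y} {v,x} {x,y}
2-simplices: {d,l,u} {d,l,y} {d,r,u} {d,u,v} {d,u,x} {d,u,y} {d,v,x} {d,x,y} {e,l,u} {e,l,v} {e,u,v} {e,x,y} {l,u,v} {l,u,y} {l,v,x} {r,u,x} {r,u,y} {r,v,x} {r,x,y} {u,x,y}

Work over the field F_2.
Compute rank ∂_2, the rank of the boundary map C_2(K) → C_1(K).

rank∂_2=16

n_0=8 n_1=26 n_2=20  [Z2]
∂1: piv[de,dl,dr,du,dv,dx,dy] rk=7  ker:el,er,eu,ev,ex,ey,lu,lv,lx,ly,ru,rv,rx,ry,uv,ux,uy,vx,xy
∂2: piv[dlu,dly,dru,duv,dux,duy,dvx,dxy,elu,elv,euv,exy,lvx,rux,ruy,rvx] rk=16  ker:luv,luy,rxy,uxy
rk∂_2=16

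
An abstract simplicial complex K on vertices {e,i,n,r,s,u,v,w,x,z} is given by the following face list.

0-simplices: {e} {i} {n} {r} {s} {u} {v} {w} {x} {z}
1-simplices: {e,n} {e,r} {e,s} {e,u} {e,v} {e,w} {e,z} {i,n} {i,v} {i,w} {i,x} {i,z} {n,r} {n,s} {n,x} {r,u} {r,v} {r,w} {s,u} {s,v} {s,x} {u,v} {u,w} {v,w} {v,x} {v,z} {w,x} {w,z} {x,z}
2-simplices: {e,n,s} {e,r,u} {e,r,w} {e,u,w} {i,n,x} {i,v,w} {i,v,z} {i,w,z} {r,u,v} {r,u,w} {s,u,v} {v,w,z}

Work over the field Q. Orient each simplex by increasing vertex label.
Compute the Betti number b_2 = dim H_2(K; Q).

b_2=2

n_0=10 n_1=29 n_2=12  [Q]
∂1: piv[en,er,es,eu,ev,ew,ez,in,ix] rk=9  ker:iv,iw,iz,nr,ns,nx,ru,rv,rw,su,sv,sx,uv,uw,vw,vx,vz,wx,wz,xz
∂2: piv[ens,eru,erw,euw,inx,ivw,ivz,iwz,ruv,suv] rk=10  ker:ruw,vwz
b_2=(12−10)−0=2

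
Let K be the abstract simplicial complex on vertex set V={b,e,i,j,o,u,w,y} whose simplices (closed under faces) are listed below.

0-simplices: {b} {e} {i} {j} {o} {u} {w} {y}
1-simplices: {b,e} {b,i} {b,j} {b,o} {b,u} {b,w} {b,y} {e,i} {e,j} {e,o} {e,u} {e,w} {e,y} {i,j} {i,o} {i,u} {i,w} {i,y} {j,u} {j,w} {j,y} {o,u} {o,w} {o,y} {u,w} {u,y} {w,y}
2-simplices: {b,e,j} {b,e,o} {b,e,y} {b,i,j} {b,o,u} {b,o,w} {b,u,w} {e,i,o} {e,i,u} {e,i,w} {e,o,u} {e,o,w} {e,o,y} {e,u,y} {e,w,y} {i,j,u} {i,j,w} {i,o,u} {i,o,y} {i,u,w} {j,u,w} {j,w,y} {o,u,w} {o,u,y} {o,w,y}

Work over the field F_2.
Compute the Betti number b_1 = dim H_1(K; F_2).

b_1=1

n_0=8 n_1=27 n_2=25  [Z2]
∂1: piv[be,bi,bj,bo,bu,bw,by] rk=7  ker:ei,ej,eo,eu,ew,ey,ij,io,iu,iw,iy,ju,jw,jy,ou,ow,oy,uw,uy,wy
∂2: piv[bej,beo,bey,bij,bou,bow,buw,eio,eiu,eiw,eou,eow,eoy,euy,ewy,iju,ijw,ioy,jwy] rk=19  ker:iou,iuw,juw,ouw,ouy,owy
b_1=(27−7)−19=1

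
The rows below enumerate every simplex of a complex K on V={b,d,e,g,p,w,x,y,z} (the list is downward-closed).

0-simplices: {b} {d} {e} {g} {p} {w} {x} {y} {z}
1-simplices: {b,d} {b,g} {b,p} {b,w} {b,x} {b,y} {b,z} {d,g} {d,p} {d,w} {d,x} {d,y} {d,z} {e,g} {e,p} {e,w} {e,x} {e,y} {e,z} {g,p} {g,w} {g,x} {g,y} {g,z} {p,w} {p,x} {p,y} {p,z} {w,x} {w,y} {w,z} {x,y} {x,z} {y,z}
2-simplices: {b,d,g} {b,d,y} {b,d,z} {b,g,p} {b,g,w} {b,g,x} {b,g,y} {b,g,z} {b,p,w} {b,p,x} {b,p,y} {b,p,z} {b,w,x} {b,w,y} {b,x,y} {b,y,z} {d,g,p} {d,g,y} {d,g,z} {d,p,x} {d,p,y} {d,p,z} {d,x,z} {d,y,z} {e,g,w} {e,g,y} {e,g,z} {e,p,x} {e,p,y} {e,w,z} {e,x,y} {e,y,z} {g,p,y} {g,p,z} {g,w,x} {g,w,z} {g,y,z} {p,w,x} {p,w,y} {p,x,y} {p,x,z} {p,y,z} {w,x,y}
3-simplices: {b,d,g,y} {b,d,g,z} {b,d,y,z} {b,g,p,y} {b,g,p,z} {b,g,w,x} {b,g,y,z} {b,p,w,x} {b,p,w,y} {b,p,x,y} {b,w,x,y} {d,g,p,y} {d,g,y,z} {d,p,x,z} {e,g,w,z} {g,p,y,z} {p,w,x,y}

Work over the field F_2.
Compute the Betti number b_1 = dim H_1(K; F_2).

b_1=1

n_0=9 n_1=34 n_2=43 n_3=17  [Z2]
∂1: piv[bd,bg,bp,bw,bx,by,bz,eg] rk=8  ker:dg,dp,dw,dx,dy,dz,ep,ew,ex,ey,ez,gp,gw,gx,gy,gz,pw,px,py,pz,wx,wy,wz,xy,xz,yz
∂2: piv[bdg,bdy,bdz,bgp,bgw,bgx,bgy,bgz,bpw,bpx,bpy,bpz,bwx,bwy,bxy,byz,dgp,dpx,dxz,egw,egy,egz,epx,epy,ewz] rk=25  ker:dgy,dgz,dpy,dpz,dyz,exy,eyz,gpy,gpz,gwx,gwz,gyz,pwx,pwy,pxy,pxz,pyz,wxy
∂3: piv[bdgy,bdgz,bdyz,bgpy,bgpz,bgwx,bgyz,bpwx,bpwy,bpxy,bwxy,dgpy,dpxz,egwz,gpyz] rk=15  ker:dgyz,pwxy
b_1=(34−8)−25=1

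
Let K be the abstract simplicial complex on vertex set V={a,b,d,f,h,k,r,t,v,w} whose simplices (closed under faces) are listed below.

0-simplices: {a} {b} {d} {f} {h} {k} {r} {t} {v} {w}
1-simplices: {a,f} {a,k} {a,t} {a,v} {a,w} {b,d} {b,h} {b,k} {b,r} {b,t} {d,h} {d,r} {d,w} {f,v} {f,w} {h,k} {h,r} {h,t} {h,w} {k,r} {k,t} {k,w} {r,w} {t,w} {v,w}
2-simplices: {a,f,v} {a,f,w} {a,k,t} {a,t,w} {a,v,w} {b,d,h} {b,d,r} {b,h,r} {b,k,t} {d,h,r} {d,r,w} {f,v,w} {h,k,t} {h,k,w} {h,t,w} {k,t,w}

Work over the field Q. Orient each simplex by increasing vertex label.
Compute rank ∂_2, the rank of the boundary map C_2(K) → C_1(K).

rank∂_2=13

n_0=10 n_1=25 n_2=16  [Q]
∂1: piv[af,ak,at,av,aw,bd,bh,bk,br] rk=9  ker:bt,dh,dr,dw,fv,fw,hk,hr,ht,hw,kr,kt,kw,rw,tw,vw
∂2: piv[afv,afw,akt,atw,avw,bdh,bdr,bhr,bkt,drw,hkt,hkw,htw] rk=13  ker:dhr,fvw,ktw
rk∂_2=13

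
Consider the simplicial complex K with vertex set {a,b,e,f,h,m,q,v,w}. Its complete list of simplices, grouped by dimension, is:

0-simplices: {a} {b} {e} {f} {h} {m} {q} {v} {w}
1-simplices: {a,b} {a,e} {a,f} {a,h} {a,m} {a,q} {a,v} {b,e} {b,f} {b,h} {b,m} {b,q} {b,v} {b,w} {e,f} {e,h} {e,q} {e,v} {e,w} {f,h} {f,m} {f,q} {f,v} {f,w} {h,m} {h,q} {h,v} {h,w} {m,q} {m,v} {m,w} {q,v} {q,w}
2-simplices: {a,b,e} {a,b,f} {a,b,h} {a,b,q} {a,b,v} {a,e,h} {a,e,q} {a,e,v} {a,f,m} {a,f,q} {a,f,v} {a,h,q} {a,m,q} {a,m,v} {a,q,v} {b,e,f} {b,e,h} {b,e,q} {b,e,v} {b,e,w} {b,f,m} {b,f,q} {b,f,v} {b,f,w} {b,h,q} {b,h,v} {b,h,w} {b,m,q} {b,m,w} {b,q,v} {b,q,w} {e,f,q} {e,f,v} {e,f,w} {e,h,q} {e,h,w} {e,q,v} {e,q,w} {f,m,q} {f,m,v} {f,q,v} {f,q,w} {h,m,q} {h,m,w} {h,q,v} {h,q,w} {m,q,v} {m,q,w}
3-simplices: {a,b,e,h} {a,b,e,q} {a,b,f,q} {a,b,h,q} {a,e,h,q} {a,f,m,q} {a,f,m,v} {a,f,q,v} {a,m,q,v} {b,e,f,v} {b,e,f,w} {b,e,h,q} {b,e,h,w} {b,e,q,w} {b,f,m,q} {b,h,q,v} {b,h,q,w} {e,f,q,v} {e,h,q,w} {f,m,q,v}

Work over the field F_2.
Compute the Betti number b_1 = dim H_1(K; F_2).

n_0=9 n_1=33 n_2=48 n_3=20  [Z2]
∂1: piv[ab,ae,af,ah,am,aq,av,bw] rk=8  ker:be,bf,bh,bm,bq,bv,ef,eh,eq,ev,ew,fh,fm,fq,fv,fw,hm,hq,hv,hw,mq,mv,mw,qv,qw
∂2: piv[abe,abf,abh,abq,abv,aeh,aeq,aev,afm,afq,afv,ahq,amq,amv,aqv,bef,bew,bfm,bfw,bhv,bhw,bmw,bqw,hmq] rk=24  ker:beh,beq,bev,bfq,bfv,bhq,bmq,bqv,efq,efv,efw,ehq,ehw,eqv,eqw,fmq,fmv,fqv,fqw,hmw,hqv,hqw,mqv,mqw
∂3: piv[abeh,abeq,abfq,abhq,aehq,afmq,afmv,afqv,amqv,befv,befw,behw,beqw,bfmq,bhqv,bhqw,efqv] rk=17  ker:behq,ehqw,fmqv
b_1=(33−8)−24=1

b_1=1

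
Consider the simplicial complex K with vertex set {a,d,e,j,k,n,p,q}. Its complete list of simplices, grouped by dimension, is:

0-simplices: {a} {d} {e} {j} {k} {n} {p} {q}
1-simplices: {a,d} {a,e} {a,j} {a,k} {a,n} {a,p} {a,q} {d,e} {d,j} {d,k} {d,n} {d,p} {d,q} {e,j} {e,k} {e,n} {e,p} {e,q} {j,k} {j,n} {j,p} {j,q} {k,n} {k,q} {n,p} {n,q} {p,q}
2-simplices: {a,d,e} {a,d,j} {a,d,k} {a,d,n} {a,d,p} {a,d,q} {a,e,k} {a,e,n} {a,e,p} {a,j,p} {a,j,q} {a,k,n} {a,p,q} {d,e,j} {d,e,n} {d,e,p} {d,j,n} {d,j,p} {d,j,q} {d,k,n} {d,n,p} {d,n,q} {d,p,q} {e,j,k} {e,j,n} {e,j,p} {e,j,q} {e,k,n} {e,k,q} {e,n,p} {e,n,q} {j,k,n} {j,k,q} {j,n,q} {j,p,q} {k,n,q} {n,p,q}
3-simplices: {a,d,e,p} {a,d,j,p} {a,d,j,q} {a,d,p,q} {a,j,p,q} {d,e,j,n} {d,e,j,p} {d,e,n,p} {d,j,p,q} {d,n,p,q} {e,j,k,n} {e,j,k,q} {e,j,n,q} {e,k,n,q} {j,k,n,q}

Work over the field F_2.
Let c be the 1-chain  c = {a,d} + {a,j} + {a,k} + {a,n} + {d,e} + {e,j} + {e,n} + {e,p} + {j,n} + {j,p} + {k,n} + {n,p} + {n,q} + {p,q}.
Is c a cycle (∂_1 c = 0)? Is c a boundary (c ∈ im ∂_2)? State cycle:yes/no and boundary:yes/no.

cycle:yes boundary:yes

n_0=8 n_1=27 n_2=37 n_3=15  [Z2]
∂1: piv[ad,ae,aj,ak,an,ap,aq] rk=7  ker:de,dj,dk,dn,dp,dq,ej,ek,en,ep,eq,jk,jn,jp,jq,kn,kq,np,nq,pq
∂2: piv[ade,adj,adk,adn,adp,adq,aek,aen,aep,ajp,ajq,akn,apq,dej,djn,dnp,dnq,ejk,ejq,ekq] rk=20  ker:den,dep,djp,djq,dkn,dpq,ejn,ejp,ekn,enp,enq,jkn,jkq,jnq,jpq,knq,npq
∂3: piv[adep,adjp,adjq,adpq,ajpq,dejn,dejp,denp,dnpq,ejkn,ejkq,ejnq,eknq] rk=13  ker:djpq,jknq
∂1c = 0
c vs im∂2: reduces to 0 ⇒ boundary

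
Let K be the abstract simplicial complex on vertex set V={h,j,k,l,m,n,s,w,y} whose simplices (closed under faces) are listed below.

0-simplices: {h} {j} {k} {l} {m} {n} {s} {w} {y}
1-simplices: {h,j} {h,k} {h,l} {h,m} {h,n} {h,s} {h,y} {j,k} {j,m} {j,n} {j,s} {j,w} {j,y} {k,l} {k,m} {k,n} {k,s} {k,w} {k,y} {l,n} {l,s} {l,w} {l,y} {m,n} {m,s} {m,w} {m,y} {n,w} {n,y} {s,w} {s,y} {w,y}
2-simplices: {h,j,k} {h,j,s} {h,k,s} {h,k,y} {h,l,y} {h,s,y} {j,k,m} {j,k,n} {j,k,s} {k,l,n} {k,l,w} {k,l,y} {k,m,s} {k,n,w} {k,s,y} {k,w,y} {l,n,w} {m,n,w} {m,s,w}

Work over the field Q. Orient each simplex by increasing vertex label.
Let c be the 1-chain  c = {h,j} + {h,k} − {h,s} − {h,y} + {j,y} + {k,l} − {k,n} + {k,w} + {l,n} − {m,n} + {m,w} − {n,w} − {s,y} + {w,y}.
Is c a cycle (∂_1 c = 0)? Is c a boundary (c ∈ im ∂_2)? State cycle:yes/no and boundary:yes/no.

n_0=9 n_1=32 n_2=19  [Q]
∂1: piv[hj,hk,hl,hm,hn,hs,hy,jw] rk=8  ker:jk,jm,jn,js,jy,kl,km,kn,ks,kw,ky,ln,ls,lw,ly,mn,ms,mw,my,nw,ny,sw,sy,wy
∂2: piv[hjk,hjs,hks,hky,hly,hsy,jkm,jkn,kln,klw,kly,kms,knw,kwy,mnw,msw] rk=16  ker:jks,ksy,lnw
∂1c = 0
c vs im∂2: residual ≠ 0 ⇒ not boundary

cycle:yes boundary:no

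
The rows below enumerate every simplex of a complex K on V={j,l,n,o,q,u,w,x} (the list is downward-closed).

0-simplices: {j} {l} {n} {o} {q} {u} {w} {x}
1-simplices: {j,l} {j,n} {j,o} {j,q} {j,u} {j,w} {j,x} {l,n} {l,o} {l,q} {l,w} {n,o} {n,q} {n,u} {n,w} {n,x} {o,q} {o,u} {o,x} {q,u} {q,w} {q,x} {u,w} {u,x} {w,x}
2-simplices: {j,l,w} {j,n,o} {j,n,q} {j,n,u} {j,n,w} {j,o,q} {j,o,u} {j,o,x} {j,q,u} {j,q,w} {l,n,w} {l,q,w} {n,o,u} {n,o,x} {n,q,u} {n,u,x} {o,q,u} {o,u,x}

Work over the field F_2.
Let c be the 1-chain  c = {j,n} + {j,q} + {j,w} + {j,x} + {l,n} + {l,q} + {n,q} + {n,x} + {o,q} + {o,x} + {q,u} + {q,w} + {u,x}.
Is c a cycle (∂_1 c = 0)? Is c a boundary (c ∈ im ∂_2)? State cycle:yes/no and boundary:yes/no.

n_0=8 n_1=25 n_2=18  [Z2]
∂1: piv[jl,jn,jo,jq,ju,jw,jx] rk=7  ker:ln,lo,lq,lw,no,nq,nu,nw,nx,oq,ou,ox,qu,qw,qx,uw,ux,wx
∂2: piv[jlw,jno,jnq,jnu,jnw,joq,jou,jox,jqu,jqw,lnw,lqw,nox,nux] rk=14  ker:nou,nqu,oqu,oux
∂1c = 0
c vs im∂2: reduces to 0 ⇒ boundary

cycle:yes boundary:yes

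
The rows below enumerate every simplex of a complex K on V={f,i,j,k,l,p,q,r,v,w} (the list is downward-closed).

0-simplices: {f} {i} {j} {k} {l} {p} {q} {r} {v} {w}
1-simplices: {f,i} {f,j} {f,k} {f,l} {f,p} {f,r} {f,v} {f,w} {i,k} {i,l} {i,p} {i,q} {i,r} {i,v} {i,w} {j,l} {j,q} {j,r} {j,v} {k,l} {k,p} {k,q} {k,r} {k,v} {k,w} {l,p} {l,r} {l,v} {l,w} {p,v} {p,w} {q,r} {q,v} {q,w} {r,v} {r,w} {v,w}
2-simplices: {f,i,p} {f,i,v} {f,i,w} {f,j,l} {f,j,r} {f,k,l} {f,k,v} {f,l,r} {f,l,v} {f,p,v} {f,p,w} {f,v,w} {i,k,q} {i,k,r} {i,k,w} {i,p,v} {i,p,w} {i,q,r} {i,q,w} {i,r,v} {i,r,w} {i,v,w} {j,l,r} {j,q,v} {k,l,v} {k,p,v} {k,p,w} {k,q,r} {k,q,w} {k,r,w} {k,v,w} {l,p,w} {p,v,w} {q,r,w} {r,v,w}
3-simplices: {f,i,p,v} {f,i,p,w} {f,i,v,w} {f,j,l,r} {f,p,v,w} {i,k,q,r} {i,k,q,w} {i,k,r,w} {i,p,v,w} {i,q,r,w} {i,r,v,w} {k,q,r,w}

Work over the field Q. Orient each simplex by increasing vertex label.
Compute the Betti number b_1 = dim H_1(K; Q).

n_0=10 n_1=37 n_2=35 n_3=12  [Q]
∂1: piv[fi,fj,fk,fl,fp,fr,fv,fw,iq] rk=9  ker:ik,il,ip,ir,iv,iw,jl,jq,jr,jv,kl,kp,kq,kr,kv,kw,lp,lr,lv,lw,pv,pw,qr,qv,qw,rv,rw,vw
∂2: piv[fip,fiv,fiw,fjl,fjr,fkl,fkv,flr,flv,fpv,fpw,fvw,ikq,ikr,ikw,iqr,iqw,irv,irw,jqv,kpv,kpw,lpw] rk=23  ker:ipv,ipw,ivw,jlr,klv,kqr,kqw,krw,kvw,pvw,qrw,rvw
∂3: piv[fipv,fipw,fivw,fjlr,fpvw,ikqr,ikqw,ikrw,iqrw,irvw] rk=10  ker:ipvw,kqrw
b_1=(37−9)−23=5

b_1=5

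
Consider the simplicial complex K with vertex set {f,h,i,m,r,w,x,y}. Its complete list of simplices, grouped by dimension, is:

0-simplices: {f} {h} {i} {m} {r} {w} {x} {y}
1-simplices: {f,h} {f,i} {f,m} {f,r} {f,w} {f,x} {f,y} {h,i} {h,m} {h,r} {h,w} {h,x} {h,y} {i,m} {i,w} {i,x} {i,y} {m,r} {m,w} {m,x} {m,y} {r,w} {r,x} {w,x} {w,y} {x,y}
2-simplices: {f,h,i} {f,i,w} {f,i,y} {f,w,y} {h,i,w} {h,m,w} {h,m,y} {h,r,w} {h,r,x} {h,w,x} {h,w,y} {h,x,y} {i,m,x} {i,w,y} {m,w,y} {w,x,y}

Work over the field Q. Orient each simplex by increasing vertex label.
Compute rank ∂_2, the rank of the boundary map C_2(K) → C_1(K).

rank∂_2=13

n_0=8 n_1=26 n_2=16  [Q]
∂1: piv[fh,fi,fm,fr,fw,fx,fy] rk=7  ker:hi,hm,hr,hw,hx,hy,im,iw,ix,iy,mr,mw,mx,my,rw,rx,wx,wy,xy
∂2: piv[fhi,fiw,fiy,fwy,hiw,hmw,hmy,hrw,hrx,hwx,hwy,hxy,imx] rk=13  ker:iwy,mwy,wxy
rk∂_2=13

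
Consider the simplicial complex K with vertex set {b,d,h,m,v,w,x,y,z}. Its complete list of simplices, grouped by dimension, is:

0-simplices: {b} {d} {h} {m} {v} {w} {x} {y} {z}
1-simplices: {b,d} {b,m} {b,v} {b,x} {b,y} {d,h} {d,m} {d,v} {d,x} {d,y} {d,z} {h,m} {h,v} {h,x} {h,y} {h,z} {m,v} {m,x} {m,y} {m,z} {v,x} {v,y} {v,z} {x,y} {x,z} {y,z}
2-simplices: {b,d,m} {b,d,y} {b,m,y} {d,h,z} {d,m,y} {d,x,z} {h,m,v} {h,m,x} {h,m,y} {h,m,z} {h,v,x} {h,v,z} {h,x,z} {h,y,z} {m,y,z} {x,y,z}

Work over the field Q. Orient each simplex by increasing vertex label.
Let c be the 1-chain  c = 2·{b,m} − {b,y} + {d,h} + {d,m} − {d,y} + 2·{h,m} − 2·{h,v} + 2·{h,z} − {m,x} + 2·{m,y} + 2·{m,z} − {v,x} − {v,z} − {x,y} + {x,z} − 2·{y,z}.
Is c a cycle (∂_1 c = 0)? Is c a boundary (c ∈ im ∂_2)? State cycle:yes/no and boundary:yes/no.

n_0=9 n_1=26 n_2=16  [Q]
∂1: piv[bd,bm,bv,bx,by,dh,dz] rk=7  ker:dm,dv,dx,dy,hm,hv,hx,hy,hz,mv,mx,my,mz,vx,vy,vz,xy,xz,yz
∂2: piv[bdm,bdy,bmy,dhz,dxz,hmv,hmx,hmy,hmz,hvx,hvz,hxz,hyz,xyz] rk=14  ker:dmy,myz
∂1c = −{b} − {d} − {h} + 2·{m} − 2·{x} + {y} + 2·{z}

cycle:no boundary:no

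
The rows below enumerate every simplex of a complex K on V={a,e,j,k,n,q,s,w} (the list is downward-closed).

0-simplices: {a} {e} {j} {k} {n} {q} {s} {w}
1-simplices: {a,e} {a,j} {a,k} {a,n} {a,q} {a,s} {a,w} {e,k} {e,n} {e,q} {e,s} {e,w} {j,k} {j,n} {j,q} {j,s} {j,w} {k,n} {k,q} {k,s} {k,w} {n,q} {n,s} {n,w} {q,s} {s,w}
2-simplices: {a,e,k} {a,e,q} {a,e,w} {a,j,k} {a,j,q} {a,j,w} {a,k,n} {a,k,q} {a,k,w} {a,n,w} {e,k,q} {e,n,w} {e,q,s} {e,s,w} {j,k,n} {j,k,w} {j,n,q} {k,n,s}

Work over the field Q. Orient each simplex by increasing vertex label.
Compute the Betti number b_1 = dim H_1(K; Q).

n_0=8 n_1=26 n_2=18  [Q]
∂1: piv[ae,aj,ak,an,aq,as,aw] rk=7  ker:ek,en,eq,es,ew,jk,jn,jq,js,jw,kn,kq,ks,kw,nq,ns,nw,qs,sw
∂2: piv[aek,aeq,aew,ajk,ajq,ajw,akn,akq,akw,anw,enw,eqs,esw,jkn,jnq,kns] rk=16  ker:ekq,jkw
b_1=(26−7)−16=3

b_1=3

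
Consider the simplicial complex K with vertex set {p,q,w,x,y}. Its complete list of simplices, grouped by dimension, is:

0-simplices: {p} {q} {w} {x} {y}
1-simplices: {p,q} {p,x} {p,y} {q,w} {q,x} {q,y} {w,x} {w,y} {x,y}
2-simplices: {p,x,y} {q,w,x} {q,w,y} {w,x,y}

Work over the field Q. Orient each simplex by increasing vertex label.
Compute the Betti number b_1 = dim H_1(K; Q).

n_0=5 n_1=9 n_2=4  [Q]
∂1: piv[pq,px,py,qw] rk=4  ker:qx,qy,wx,wy,xy
∂2: piv[pxy,qwx,qwy,wxy] rk=4
b_1=(9−4)−4=1

b_1=1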